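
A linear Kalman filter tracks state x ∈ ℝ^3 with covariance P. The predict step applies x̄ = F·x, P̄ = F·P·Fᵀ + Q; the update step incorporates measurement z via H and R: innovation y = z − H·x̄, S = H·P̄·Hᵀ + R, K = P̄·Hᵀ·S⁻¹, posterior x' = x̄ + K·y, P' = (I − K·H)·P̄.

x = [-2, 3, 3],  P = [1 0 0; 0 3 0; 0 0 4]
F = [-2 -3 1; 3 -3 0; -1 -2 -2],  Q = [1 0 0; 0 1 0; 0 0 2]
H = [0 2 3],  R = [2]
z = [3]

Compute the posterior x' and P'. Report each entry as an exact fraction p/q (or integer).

x̄ = F·x = [-2, -15, -10]
P̄ = F·P·Fᵀ + Q = [36 21 12; 21 37 15; 12 15 31]
y = z − H·x̄ = [63]
S = H·P̄·Hᵀ + R = [609]
K = P̄·Hᵀ·S⁻¹ = [26/203; 17/87; 41/203]
x' = x̄ + K·y = [176/29, -78/29, 79/29]
P' = (I − K·H)·P̄ = [5280/203 167/29 -762/203; 167/29 1196/87 -262/29; -762/203 -262/29 1250/203]

x' = [176/29, -78/29, 79/29]
P' = [5280/203 167/29 -762/203; 167/29 1196/87 -262/29; -762/203 -262/29 1250/203]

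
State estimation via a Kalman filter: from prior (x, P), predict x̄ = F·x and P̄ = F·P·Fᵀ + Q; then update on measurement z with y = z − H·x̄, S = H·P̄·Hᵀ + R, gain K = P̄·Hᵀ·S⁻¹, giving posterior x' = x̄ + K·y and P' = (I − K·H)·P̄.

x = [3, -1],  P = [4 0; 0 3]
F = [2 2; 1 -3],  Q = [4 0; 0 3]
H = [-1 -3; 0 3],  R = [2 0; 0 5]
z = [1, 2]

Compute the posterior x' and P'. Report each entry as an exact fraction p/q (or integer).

x̄ = F·x = [4, 6]
P̄ = F·P·Fᵀ + Q = [32 -10; -10 34]
y = z − H·x̄ = [23, -16]
S = H·P̄·Hᵀ + R = [280 -276; -276 311]
K = P̄·Hᵀ·S⁻¹ = [-4451/5452 -1119/1363; -115/2726 396/1363]
x' = x̄ + K·y = [-8949/5452, 1039/2726]
P' = (I − K·H)·P̄ = [15641/2726 -1865/1363; -1865/1363 660/1363]

x' = [-8949/5452, 1039/2726]
P' = [15641/2726 -1865/1363; -1865/1363 660/1363]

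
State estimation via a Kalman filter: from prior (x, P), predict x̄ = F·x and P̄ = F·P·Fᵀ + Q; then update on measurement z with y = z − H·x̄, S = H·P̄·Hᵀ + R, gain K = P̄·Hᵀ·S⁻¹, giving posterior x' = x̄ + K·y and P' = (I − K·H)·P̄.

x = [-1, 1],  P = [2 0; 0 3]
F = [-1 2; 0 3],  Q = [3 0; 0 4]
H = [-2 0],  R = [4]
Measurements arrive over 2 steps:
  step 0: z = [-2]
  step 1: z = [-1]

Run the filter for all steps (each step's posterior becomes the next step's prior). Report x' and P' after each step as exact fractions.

step 0: x̄ = F·x = [3, 3]
step 0: P̄ = F·P·Fᵀ + Q = [17 18; 18 31]
step 0: y = z − H·x̄ = [4]
step 0: S = H·P̄·Hᵀ + R = [72]
step 0: K = P̄·Hᵀ·S⁻¹ = [-17/36; -1/2]
step 0: x' = x̄ + K·y = [10/9, 1]
step 0: P' = (I − K·H)·P̄ = [17/18 1; 1 13]
step 1: x̄ = F·x = [8/9, 3]
step 1: P̄ = F·P·Fᵀ + Q = [935/18 75; 75 121]
step 1: y = z − H·x̄ = [7/9]
step 1: S = H·P̄·Hᵀ + R = [1906/9]
step 1: K = P̄·Hᵀ·S⁻¹ = [-935/1906; -675/953]
step 1: x' = x̄ + K·y = [967/1906, 2334/953]
step 1: P' = (I − K·H)·P̄ = [935/953 1350/953; 1350/953 14063/953]

step 0: x' = [10/9, 1], P' = [17/18 1; 1 13]
step 1: x' = [967/1906, 2334/953], P' = [935/953 1350/953; 1350/953 14063/953]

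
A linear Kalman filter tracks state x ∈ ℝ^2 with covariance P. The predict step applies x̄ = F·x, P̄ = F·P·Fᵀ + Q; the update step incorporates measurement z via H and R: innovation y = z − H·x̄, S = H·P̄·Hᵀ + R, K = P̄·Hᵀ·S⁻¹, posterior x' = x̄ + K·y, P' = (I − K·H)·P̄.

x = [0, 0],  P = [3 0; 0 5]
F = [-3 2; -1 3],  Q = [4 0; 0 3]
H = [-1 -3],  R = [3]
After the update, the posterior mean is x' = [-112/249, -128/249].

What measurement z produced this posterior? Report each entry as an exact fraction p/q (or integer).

x̄ = F·x = [0, 0]
P̄ = F·P·Fᵀ + Q = [51 39; 39 51]
S = H·P̄·Hᵀ + R = [747]
K = P̄·Hᵀ·S⁻¹ = [-56/249; -64/249]
x' − x̄ = [-112/249, -128/249] = K·y
y = (KᵀK)⁻¹·Kᵀ·(x' − x̄) = [2]
z = y + H·x̄ = [2] + [0] = [2]

z = [2]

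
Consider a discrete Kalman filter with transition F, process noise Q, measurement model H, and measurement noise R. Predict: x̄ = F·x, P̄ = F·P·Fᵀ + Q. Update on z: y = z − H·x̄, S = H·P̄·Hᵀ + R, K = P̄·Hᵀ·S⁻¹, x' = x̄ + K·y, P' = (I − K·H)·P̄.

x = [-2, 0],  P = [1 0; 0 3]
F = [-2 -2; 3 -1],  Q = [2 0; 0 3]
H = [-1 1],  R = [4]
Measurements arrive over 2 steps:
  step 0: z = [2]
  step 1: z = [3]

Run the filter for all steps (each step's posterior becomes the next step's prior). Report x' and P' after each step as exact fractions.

step 0: x' = [-68/37, -42/37], P' = [342/37 270/37; 270/37 330/37]
step 1: x' = [-27686/11913, 2027/3971], P' = [107150/11913 25858/3971; 25858/3971 31686/3971]

step 0: x̄ = F·x = [4, -6]
step 0: P̄ = F·P·Fᵀ + Q = [18 0; 0 15]
step 0: y = z − H·x̄ = [12]
step 0: S = H·P̄·Hᵀ + R = [37]
step 0: K = P̄·Hᵀ·S⁻¹ = [-18/37; 15/37]
step 0: x' = x̄ + K·y = [-68/37, -42/37]
step 0: P' = (I − K·H)·P̄ = [342/37 270/37; 270/37 330/37]
step 1: x̄ = F·x = [220/37, -162/37]
step 1: P̄ = F·P·Fᵀ + Q = [4922/37 -2472/37; -2472/37 1899/37]
step 1: y = z − H·x̄ = [493/37]
step 1: S = H·P̄·Hᵀ + R = [11913/37]
step 1: K = P̄·Hᵀ·S⁻¹ = [-7394/11913; 1457/3971]
step 1: x' = x̄ + K·y = [-27686/11913, 2027/3971]
step 1: P' = (I − K·H)·P̄ = [107150/11913 25858/3971; 25858/3971 31686/3971]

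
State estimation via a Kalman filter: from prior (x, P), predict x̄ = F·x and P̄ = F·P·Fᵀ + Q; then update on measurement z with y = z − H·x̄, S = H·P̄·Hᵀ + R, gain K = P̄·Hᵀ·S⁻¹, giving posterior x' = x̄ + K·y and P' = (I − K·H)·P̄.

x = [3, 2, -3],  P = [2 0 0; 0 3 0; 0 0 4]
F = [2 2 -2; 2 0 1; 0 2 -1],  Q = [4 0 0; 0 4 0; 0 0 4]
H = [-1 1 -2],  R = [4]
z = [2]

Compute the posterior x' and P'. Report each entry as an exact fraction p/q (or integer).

x' = [364/59, 351/59, -51/59]
P' = [760/59 480/59 -100/59; 480/59 800/59 148/59; -100/59 148/59 156/59]

x̄ = F·x = [16, 3, 7]
P̄ = F·P·Fᵀ + Q = [40 0 20; 0 16 -4; 20 -4 20]
y = z − H·x̄ = [29]
S = H·P̄·Hᵀ + R = [236]
K = P̄·Hᵀ·S⁻¹ = [-20/59; 6/59; -16/59]
x' = x̄ + K·y = [364/59, 351/59, -51/59]
P' = (I − K·H)·P̄ = [760/59 480/59 -100/59; 480/59 800/59 148/59; -100/59 148/59 156/59]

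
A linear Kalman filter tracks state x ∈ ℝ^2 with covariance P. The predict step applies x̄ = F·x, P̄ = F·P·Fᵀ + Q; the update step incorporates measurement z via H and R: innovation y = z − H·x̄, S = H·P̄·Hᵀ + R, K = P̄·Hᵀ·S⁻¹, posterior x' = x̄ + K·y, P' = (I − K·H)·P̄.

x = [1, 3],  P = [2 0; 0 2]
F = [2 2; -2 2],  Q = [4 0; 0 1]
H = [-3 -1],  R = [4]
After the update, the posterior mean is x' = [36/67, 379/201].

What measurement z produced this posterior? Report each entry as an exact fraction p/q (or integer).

x̄ = F·x = [8, 4]
P̄ = F·P·Fᵀ + Q = [20 0; 0 17]
S = H·P̄·Hᵀ + R = [201]
K = P̄·Hᵀ·S⁻¹ = [-20/67; -17/201]
x' − x̄ = [-500/67, -425/201] = K·y
y = (KᵀK)⁻¹·Kᵀ·(x' − x̄) = [25]
z = y + H·x̄ = [25] + [-28] = [-3]

z = [-3]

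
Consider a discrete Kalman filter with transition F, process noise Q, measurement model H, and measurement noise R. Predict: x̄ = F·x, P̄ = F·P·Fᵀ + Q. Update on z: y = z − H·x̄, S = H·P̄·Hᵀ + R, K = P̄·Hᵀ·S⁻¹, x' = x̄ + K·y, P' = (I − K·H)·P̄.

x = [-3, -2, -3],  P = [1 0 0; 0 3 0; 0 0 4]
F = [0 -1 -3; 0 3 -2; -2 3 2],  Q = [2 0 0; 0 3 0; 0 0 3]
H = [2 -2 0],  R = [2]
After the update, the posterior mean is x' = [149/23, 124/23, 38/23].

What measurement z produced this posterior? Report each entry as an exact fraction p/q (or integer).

x̄ = F·x = [11, 0, -6]
P̄ = F·P·Fᵀ + Q = [41 15 -33; 15 46 11; -33 11 50]
S = H·P̄·Hᵀ + R = [230]
K = P̄·Hᵀ·S⁻¹ = [26/115; -31/115; -44/115]
x' − x̄ = [-104/23, 124/23, 176/23] = K·y
y = (KᵀK)⁻¹·Kᵀ·(x' − x̄) = [-20]
z = y + H·x̄ = [-20] + [22] = [2]

z = [2]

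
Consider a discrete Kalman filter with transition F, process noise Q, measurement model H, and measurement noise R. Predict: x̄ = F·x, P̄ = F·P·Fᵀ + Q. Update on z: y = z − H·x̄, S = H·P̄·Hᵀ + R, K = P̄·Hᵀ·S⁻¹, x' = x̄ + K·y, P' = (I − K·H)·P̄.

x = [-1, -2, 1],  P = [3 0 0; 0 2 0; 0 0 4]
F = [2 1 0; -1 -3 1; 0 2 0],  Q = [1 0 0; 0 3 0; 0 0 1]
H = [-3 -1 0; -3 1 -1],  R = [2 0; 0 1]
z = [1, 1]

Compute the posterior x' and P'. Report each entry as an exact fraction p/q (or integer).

x̄ = F·x = [-4, 8, -4]
P̄ = F·P·Fᵀ + Q = [15 -12 4; -12 28 -12; 4 -12 9]
y = z − H·x̄ = [-3, -23]
S = H·P̄·Hᵀ + R = [93 107; 107 293]
K = P̄·Hᵀ·S⁻¹ = [-1571/7900 -1071/7900; -1447/3950 1553/3950; 3531/15800 -3069/15800]
x' = x̄ + K·y = [-1127/3950, 111/1975, -1603/7900]
P' = (I − K·H)·P̄ = [663/3950 -209/1975 -3743/7900; -209/1975 2074/1975 3849/3950; -3743/7900 3849/3950 40923/15800]

x' = [-1127/3950, 111/1975, -1603/7900]
P' = [663/3950 -209/1975 -3743/7900; -209/1975 2074/1975 3849/3950; -3743/7900 3849/3950 40923/15800]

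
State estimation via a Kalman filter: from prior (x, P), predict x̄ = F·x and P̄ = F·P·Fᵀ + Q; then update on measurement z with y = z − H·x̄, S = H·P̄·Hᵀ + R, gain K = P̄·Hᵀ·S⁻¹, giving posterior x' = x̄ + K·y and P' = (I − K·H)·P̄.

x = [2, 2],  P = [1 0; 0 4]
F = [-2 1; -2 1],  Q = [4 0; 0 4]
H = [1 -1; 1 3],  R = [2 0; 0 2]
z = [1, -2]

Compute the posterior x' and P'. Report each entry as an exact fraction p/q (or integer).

x̄ = F·x = [-2, -2]
P̄ = F·P·Fᵀ + Q = [12 8; 8 12]
y = z − H·x̄ = [1, 6]
S = H·P̄·Hᵀ + R = [10 -8; -8 170]
K = P̄·Hᵀ·S⁻¹ = [242/409 98/409; -82/409 102/409]
x' = x̄ + K·y = [12/409, -288/409]
P' = (I − K·H)·P̄ = [412/409 -72/409; -72/409 92/409]

x' = [12/409, -288/409]
P' = [412/409 -72/409; -72/409 92/409]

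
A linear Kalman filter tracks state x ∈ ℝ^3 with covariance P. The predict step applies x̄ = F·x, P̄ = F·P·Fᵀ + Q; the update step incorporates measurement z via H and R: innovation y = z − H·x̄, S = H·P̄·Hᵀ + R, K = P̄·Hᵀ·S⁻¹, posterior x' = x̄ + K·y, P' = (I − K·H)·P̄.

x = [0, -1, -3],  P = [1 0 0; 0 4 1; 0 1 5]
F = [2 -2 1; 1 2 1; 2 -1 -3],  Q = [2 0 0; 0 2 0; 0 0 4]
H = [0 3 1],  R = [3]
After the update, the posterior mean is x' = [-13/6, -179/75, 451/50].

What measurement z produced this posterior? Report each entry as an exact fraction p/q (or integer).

z = [2]

x̄ = F·x = [-1, -5, 10]
P̄ = F·P·Fᵀ + Q = [23 -9 2; -9 28 -28; 2 -28 63]
S = H·P̄·Hᵀ + R = [150]
K = P̄·Hᵀ·S⁻¹ = [-1/6; 28/75; -7/50]
x' − x̄ = [-7/6, 196/75, -49/50] = K·y
y = (KᵀK)⁻¹·Kᵀ·(x' − x̄) = [7]
z = y + H·x̄ = [7] + [-5] = [2]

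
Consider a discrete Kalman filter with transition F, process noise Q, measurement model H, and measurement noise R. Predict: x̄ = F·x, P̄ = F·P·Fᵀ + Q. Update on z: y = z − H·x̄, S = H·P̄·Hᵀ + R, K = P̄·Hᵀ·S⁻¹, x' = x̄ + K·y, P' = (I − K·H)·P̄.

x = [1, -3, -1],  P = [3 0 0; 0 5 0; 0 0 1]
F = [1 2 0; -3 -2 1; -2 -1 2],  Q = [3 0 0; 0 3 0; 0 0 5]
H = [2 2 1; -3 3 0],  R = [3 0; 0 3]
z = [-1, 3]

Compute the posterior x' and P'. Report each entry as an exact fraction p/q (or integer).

x̄ = F·x = [-5, 2, -1]
P̄ = F·P·Fᵀ + Q = [26 -29 -16; -29 51 30; -16 30 26]
y = z − H·x̄ = [6, -18]
S = H·P̄·Hᵀ + R = [161 288; 288 1218]
K = P̄·Hᵀ·S⁻¹ = [3454/18859 -6743/37718; 3502/18859 2888/18859; 4338/18859 1111/18859]
x' = x̄ + K·y = [-12884/18859, 6746/18859, -12829/18859]
P' = (I − K·H)·P̄ = [20049/37718 6653/18859 -22993/18859; 6653/18859 9541/18859 -21882/18859; -22993/18859 -21882/18859 102764/18859]

x' = [-12884/18859, 6746/18859, -12829/18859]
P' = [20049/37718 6653/18859 -22993/18859; 6653/18859 9541/18859 -21882/18859; -22993/18859 -21882/18859 102764/18859]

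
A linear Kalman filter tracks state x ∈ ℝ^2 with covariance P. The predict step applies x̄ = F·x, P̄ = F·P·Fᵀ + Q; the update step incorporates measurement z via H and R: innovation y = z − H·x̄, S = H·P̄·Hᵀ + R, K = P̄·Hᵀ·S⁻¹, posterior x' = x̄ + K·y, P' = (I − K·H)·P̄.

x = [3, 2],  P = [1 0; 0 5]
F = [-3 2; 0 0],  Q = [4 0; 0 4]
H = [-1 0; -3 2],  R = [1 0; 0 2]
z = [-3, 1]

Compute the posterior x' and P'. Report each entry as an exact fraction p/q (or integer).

x̄ = F·x = [-5, 0]
P̄ = F·P·Fᵀ + Q = [33 0; 0 4]
y = z − H·x̄ = [-8, -14]
S = H·P̄·Hᵀ + R = [34 99; 99 315]
K = P̄·Hᵀ·S⁻¹ = [-66/101 -11/101; -88/101 272/909]
x' = x̄ + K·y = [177/101, 2528/909]
P' = (I − K·H)·P̄ = [66/101 88/101; 88/101 1460/909]

x' = [177/101, 2528/909]
P' = [66/101 88/101; 88/101 1460/909]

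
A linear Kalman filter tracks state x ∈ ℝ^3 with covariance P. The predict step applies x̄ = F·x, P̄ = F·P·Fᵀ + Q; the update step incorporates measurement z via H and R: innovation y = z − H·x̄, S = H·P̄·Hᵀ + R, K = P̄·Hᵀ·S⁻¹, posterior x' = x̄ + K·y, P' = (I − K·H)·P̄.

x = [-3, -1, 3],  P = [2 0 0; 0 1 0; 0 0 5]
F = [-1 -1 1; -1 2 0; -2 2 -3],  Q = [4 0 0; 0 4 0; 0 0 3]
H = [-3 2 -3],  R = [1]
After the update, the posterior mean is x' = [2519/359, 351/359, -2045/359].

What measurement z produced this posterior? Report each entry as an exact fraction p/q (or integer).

z = [-2]

x̄ = F·x = [7, 1, -5]
P̄ = F·P·Fᵀ + Q = [12 0 -13; 0 10 8; -13 8 60]
S = H·P̄·Hᵀ + R = [359]
K = P̄·Hᵀ·S⁻¹ = [3/359; -4/359; -125/359]
x' − x̄ = [6/359, -8/359, -250/359] = K·y
y = (KᵀK)⁻¹·Kᵀ·(x' − x̄) = [2]
z = y + H·x̄ = [2] + [-4] = [-2]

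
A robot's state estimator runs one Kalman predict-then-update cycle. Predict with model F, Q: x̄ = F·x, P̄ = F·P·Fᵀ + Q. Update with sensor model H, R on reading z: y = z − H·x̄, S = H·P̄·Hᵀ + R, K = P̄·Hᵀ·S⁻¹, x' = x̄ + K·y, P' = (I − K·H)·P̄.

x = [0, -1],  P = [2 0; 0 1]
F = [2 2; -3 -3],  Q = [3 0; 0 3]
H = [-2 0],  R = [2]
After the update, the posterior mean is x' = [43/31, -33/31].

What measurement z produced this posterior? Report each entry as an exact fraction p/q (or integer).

x̄ = F·x = [-2, 3]
P̄ = F·P·Fᵀ + Q = [15 -18; -18 30]
S = H·P̄·Hᵀ + R = [62]
K = P̄·Hᵀ·S⁻¹ = [-15/31; 18/31]
x' − x̄ = [105/31, -126/31] = K·y
y = (KᵀK)⁻¹·Kᵀ·(x' − x̄) = [-7]
z = y + H·x̄ = [-7] + [4] = [-3]

z = [-3]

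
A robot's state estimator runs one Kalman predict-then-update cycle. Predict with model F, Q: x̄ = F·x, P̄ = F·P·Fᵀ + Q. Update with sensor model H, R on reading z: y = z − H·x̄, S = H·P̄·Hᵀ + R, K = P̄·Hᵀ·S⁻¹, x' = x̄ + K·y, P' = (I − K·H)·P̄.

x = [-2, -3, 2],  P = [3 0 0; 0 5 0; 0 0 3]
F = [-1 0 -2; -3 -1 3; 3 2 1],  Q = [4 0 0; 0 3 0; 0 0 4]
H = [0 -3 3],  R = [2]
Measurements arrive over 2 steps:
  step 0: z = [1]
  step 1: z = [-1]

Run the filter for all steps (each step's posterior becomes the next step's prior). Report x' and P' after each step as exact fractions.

step 0: x' = [-2234/775, 273/155, 1598/775], P' = [14563/775 -1881/155 -9411/775; -1881/155 464/31 2302/155; -9411/775 2302/155 11592/775]
step 1: x' = [-611726/773635, 162459/154727, 549518/773635], P' = [25991708/773635 -31102511/773635 -31097609/773635; -31102511/773635 44375504/773635 44244708/773635; -31097609/773635 44244708/773635 44285762/773635]

step 0: x̄ = F·x = [-2, 15, -10]
step 0: P̄ = F·P·Fᵀ + Q = [19 -9 -15; -9 62 -28; -15 -28 54]
step 0: y = z − H·x̄ = [76]
step 0: S = H·P̄·Hᵀ + R = [1550]
step 0: K = P̄·Hᵀ·S⁻¹ = [-9/775; -27/155; 123/775]
step 0: x' = x̄ + K·y = [-2234/775, 273/155, 1598/775]
step 0: P' = (I − K·H)·P̄ = [14563/775 -1881/155 -9411/775; -1881/155 464/31 2302/155; -9411/775 2302/155 11592/775]
step 1: x̄ = F·x = [-962/775, 10131/775, -2374/775]
step 1: P̄ = F·P·Fᵀ + Q = [26387/775 -40481/775 -28226/775; -40481/775 293228/775 -33762/775; -28226/775 -33762/775 68873/775]
step 1: y = z − H·x̄ = [7348/155]
step 1: S = H·P̄·Hᵀ + R = [154727/31]
step 1: K = P̄·Hᵀ·S⁻¹ = [7353/773635; -196194/773635; 61581/773635]
step 1: x' = x̄ + K·y = [-611726/773635, 162459/154727, 549518/773635]
step 1: P' = (I − K·H)·P̄ = [25991708/773635 -31102511/773635 -31097609/773635; -31102511/773635 44375504/773635 44244708/773635; -31097609/773635 44244708/773635 44285762/773635]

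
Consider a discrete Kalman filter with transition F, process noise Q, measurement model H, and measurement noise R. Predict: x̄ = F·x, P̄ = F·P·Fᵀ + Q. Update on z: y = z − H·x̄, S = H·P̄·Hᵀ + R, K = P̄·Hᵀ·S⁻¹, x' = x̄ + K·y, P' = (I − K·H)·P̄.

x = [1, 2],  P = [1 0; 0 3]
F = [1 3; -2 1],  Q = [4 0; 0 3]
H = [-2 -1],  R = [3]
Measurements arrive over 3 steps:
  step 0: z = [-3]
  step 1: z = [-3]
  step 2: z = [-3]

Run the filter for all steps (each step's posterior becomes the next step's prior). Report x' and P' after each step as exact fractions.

step 0: x' = [402/169, -264/169], P' = [367/169 -521/169; -521/169 1114/169]
step 1: x' = [159465/58304, -151083/58304], P' = [106159/58304 -149021/58304; -149021/58304 344839/58304]
step 2: x' = [16428338/6059933, -15909370/6059933], P' = [32857546/18179799 -45720380/18179799; -45720380/18179799 105465997/18179799]

step 0: x̄ = F·x = [7, 0]
step 0: P̄ = F·P·Fᵀ + Q = [32 7; 7 10]
step 0: y = z − H·x̄ = [11]
step 0: S = H·P̄·Hᵀ + R = [169]
step 0: K = P̄·Hᵀ·S⁻¹ = [-71/169; -24/169]
step 0: x' = x̄ + K·y = [402/169, -264/169]
step 0: P' = (I − K·H)·P̄ = [367/169 -521/169; -521/169 1114/169]
step 1: x̄ = F·x = [-30/13, -1068/169]
step 1: P̄ = F·P·Fᵀ + Q = [47 401/13; 401/13 5173/169]
step 1: y = z − H·x̄ = [-2355/169]
step 1: S = H·P̄·Hᵀ + R = [58304/169]
step 1: K = P̄·Hᵀ·S⁻¹ = [-21099/58304; -15599/58304]
step 1: x' = x̄ + K·y = [159465/58304, -151083/58304]
step 1: P' = (I − K·H)·P̄ = [106159/58304 -149021/58304; -149021/58304 344839/58304]
step 2: x̄ = F·x = [-36723/7288, -470013/58304]
step 2: P̄ = F·P·Fᵀ + Q = [39825/911 195913/7288; 195913/7288 1540471/58304]
step 2: y = z − H·x̄ = [-1232493/58304]
step 2: S = H·P̄·Hᵀ + R = [18179799/58304]
step 2: K = P̄·Hᵀ·S⁻¹ = [-6664904/18179799; -4675079/18179799]
step 2: x' = x̄ + K·y = [16428338/6059933, -15909370/6059933]
step 2: P' = (I − K·H)·P̄ = [32857546/18179799 -45720380/18179799; -45720380/18179799 105465997/18179799]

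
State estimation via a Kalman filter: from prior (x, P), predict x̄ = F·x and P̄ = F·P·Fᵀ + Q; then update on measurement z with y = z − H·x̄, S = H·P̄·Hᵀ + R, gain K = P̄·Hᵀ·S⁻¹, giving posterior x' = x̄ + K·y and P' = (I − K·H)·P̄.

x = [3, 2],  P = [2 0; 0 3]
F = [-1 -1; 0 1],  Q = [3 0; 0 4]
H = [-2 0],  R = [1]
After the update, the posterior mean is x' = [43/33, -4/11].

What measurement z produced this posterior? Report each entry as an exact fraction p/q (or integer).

x̄ = F·x = [-5, 2]
P̄ = F·P·Fᵀ + Q = [8 -3; -3 7]
S = H·P̄·Hᵀ + R = [33]
K = P̄·Hᵀ·S⁻¹ = [-16/33; 2/11]
x' − x̄ = [208/33, -26/11] = K·y
y = (KᵀK)⁻¹·Kᵀ·(x' − x̄) = [-13]
z = y + H·x̄ = [-13] + [10] = [-3]

z = [-3]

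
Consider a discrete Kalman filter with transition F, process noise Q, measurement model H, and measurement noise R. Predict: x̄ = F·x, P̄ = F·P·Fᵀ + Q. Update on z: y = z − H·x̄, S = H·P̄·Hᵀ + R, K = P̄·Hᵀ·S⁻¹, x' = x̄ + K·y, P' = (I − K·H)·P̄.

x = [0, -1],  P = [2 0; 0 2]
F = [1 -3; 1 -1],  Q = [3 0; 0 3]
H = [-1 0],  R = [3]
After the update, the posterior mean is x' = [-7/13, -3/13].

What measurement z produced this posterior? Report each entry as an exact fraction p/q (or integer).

z = [1]

x̄ = F·x = [3, 1]
P̄ = F·P·Fᵀ + Q = [23 8; 8 7]
S = H·P̄·Hᵀ + R = [26]
K = P̄·Hᵀ·S⁻¹ = [-23/26; -4/13]
x' − x̄ = [-46/13, -16/13] = K·y
y = (KᵀK)⁻¹·Kᵀ·(x' − x̄) = [4]
z = y + H·x̄ = [4] + [-3] = [1]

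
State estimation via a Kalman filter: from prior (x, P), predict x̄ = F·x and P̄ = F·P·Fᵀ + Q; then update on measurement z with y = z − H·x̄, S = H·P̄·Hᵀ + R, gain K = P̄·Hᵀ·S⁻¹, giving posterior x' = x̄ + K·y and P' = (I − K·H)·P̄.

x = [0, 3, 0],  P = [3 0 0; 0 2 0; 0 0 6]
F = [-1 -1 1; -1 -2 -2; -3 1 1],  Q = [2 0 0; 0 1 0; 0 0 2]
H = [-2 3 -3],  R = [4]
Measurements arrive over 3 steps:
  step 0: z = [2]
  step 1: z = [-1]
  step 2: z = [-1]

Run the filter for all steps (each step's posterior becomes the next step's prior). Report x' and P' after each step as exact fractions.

step 0: x̄ = F·x = [-3, -6, 3]
step 0: P̄ = F·P·Fᵀ + Q = [13 -5 13; -5 36 -7; 13 -7 37]
step 0: y = z − H·x̄ = [23]
step 0: S = H·P̄·Hᵀ + R = [1055]
step 0: K = P̄·Hᵀ·S⁻¹ = [-16/211; 139/1055; -158/1055]
step 0: x' = x̄ + K·y = [-1001/211, -3133/1055, -469/1055]
step 0: P' = (I − K·H)·P̄ = [1463/211 1169/211 215/211; 1169/211 18659/1055 14577/1055; 215/211 14577/1055 14071/1055]
step 1: x̄ = F·x = [7669/1055, 12209/1055, 11413/1055]
step 1: P̄ = F·P·Fᵀ + Q = [22541/1055 35101/1055 24747/1055; 35101/1055 283586/1055 -67223/1055; 24747/1055 -67223/1055 88309/1055]
step 1: y = z − H·x̄ = [2379/211]
step 1: S = H·P̄·Hᵀ + R = [905441/211]
step 1: K = P̄·Hᵀ·S⁻¹ = [-2804/905441; 196445/905441; -103218/905441]
step 1: x' = x̄ + K·y = [32751059/4527205, 63465604/4527205, 43156493/4527205]
step 1: P' = (I − K·H)·P̄ = [96541391/4527205 163677931/4527205 99335697/4527205; 163677931/4527205 302451191/4527205 192022937/4527205; 99335697/4527205 192022937/4527205 126487259/4527205]
step 2: x̄ = F·x = [-10612034/905441, -245995253/4527205, 1673784/905441]
step 2: P̄ = F·P·Fᵀ + Q = [55834569/905441 207767749/905441 8734663/905441; 207767749/905441 4405060404/4527205 -4255267/905441; 8734663/905441 -4255267/905441 22565897/905441]
step 2: y = z − H·x̄ = [652444974/4527205]
step 2: S = H·P̄·Hᵀ + R = [30236798071/4527205]
step 2: K = P̄·Hᵀ·S⁻¹ = [2427150600/30236798071; 11201332727/30236798071; -489664090/30236798071]
step 2: x' = x̄ + K·y = [-4591670974/30236798071, -28683382253/30236798071, -14673408948/30236798071]
step 2: P' = (I − K·H)·P̄ = [563312884239/30236798071 932989761179/30236798071 554211637553/30236798071; 932989761179/30236798071 1706365641791/30236798071 1069437357369/30236798071; 554211637553/30236798071 1069437357369/30236798071 700615817787/30236798071]

step 0: x' = [-1001/211, -3133/1055, -469/1055], P' = [1463/211 1169/211 215/211; 1169/211 18659/1055 14577/1055; 215/211 14577/1055 14071/1055]
step 1: x' = [32751059/4527205, 63465604/4527205, 43156493/4527205], P' = [96541391/4527205 163677931/4527205 99335697/4527205; 163677931/4527205 302451191/4527205 192022937/4527205; 99335697/4527205 192022937/4527205 126487259/4527205]
step 2: x' = [-4591670974/30236798071, -28683382253/30236798071, -14673408948/30236798071], P' = [563312884239/30236798071 932989761179/30236798071 554211637553/30236798071; 932989761179/30236798071 1706365641791/30236798071 1069437357369/30236798071; 554211637553/30236798071 1069437357369/30236798071 700615817787/30236798071]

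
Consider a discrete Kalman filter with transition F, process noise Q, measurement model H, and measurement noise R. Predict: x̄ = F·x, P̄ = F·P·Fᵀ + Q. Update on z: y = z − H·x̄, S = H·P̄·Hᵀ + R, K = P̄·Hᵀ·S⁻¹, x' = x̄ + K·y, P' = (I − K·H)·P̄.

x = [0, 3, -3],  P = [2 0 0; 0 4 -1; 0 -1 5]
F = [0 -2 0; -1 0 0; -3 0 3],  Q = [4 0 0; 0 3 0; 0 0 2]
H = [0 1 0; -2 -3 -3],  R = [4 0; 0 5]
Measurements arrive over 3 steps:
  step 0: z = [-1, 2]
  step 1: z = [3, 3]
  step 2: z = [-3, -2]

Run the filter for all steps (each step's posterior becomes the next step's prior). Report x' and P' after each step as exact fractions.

step 0: x' = [-3428/1161, 749/3483, 1160/1161], P' = [6058/387 -1276/1161 -3565/387; -1276/1161 6772/3483 -1370/1161; -3565/387 -1370/1161 6005/774]
step 1: x' = [-445644470/252798301, 394602619/252798301, -337906470/252798301], P' = [2601856772/252798301 -444418272/252798301 -1278281856/252798301; -444418272/252798301 459608804/252798301 -150542436/252798301; -1278281856/252798301 -150542436/252798301 1122033935/252798301]
step 2: x' = [-1032144047014/883278967865, -147851551681/378548129085, 626327349629/353311587146], P' = [8838784337076/883278967865 -208988838432/126182709695 -879645343680/176655793573; -208988838432/126182709695 96496998692/54078304155 -15794553326/25236541939; -879645343680/176655793573 -15794553326/25236541939 1561881598849/353311587146]

step 0: x̄ = F·x = [-6, 0, -9]
step 0: P̄ = F·P·Fᵀ + Q = [20 0 6; 0 5 6; 6 6 65]
step 0: y = z − H·x̄ = [-1, -37]
step 0: S = H·P̄·Hᵀ + R = [9 -33; -33 895]
step 0: K = P̄·Hᵀ·S⁻¹ = [-319/1161 -29/387; 1693/3483 -22/1161; -685/2322 -203/774]
step 0: x' = x̄ + K·y = [-3428/1161, 749/3483, 1160/1161]
step 0: P' = (I − K·H)·P̄ = [6058/387 -1276/1161 -3565/387; -1276/1161 6772/3483 -1370/1161; -3565/387 -1370/1161 6005/774]
step 1: x̄ = F·x = [-1498/3483, 3428/1161, 4588/387]
step 1: P̄ = F·P·Fᵀ + Q = [41020/3483 -2552/1161 188/387; -2552/1161 7219/387 9623/129; 188/387 9623/129 32553/86]
step 1: y = z − H·x̄ = [55/1161, 162181/3483]
step 1: S = H·P̄·Hᵀ + R = [8767/387 -319688/1161; -319688/1161 34474025/6966]
step 1: K = P̄·Hᵀ·S⁻¹ = [-111104568/252798301 -7122632/252798301; 114902201/252798301 -7672512/252798301; -37635609/252798301 -71582157/252798301]
step 1: x' = x̄ + K·y = [-445644470/252798301, 394602619/252798301, -337906470/252798301]
step 1: P' = (I − K·H)·P̄ = [2601856772/252798301 -444418272/252798301 -1278281856/252798301; -444418272/252798301 459608804/252798301 -150542436/252798301; -1278281856/252798301 -150542436/252798301 1122033935/252798301]
step 2: x̄ = F·x = [-789205238/252798301, 445644470/252798301, 323214000/252798301]
step 2: P̄ = F·P·Fᵀ + Q = [2849628420/252798301 -888836544/252798301 -1763255016/252798301; -888836544/252798301 3360251675/252798301 11640415884/252798301; -1763255016/252798301 11640415884/252798301 57029686373/252798301]
step 2: y = z − H·x̄ = [-1204039373/252798301, 31795476/36114043]
step 2: S = H·P̄·Hᵀ + R = [4371444879/252798301 -6174904227/36114043; -6174904227/36114043 14977027241/5159149]
step 2: K = P̄·Hᵀ·S⁻¹ = [-52247209608/126182709695 -18824582376/883278967865; 24124249673/54078304155 -4116602818/126182709695; -7897276663/50473083878 -100738436427/353311587146]
step 2: x' = x̄ + K·y = [-1032144047014/883278967865, -147851551681/378548129085, 626327349629/353311587146]
step 2: P' = (I − K·H)·P̄ = [8838784337076/883278967865 -208988838432/126182709695 -879645343680/176655793573; -208988838432/126182709695 96496998692/54078304155 -15794553326/25236541939; -879645343680/176655793573 -15794553326/25236541939 1561881598849/353311587146]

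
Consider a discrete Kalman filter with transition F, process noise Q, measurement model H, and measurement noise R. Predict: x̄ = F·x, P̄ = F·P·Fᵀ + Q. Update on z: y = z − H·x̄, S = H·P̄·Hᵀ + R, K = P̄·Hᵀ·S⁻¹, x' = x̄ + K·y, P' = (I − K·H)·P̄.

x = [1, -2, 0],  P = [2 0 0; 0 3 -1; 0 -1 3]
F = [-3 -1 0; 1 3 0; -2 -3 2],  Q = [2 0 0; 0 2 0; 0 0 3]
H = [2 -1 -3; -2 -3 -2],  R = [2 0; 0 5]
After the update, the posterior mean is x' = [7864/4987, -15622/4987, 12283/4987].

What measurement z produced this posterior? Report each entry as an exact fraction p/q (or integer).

z = [-1, 1]

x̄ = F·x = [-1, -5, 4]
P̄ = F·P·Fᵀ + Q = [23 -15 23; -15 31 -37; 23 -37 62]
S = H·P̄·Hᵀ + R = [245 72; 72 184]
K = P̄·Hᵀ·S⁻¹ = [239/4987 -10939/39896; 1051/4987 -905/39896; -1838/4987 -7039/39896]
x' − x̄ = [12851/4987, 9313/4987, -7665/4987] = K·y
y = (KᵀK)⁻¹·Kᵀ·(x' − x̄) = [8, -8]
z = y + H·x̄ = [8, -8] + [-9, 9] = [-1, 1]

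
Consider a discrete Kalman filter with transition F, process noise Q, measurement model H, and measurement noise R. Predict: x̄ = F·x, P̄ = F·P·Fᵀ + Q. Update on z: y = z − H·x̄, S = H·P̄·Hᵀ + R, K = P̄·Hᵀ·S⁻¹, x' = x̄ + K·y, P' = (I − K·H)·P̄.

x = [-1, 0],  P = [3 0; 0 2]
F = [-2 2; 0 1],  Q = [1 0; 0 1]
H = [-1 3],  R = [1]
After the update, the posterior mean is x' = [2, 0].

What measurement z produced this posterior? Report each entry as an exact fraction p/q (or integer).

x̄ = F·x = [2, 0]
P̄ = F·P·Fᵀ + Q = [21 4; 4 3]
S = H·P̄·Hᵀ + R = [25]
K = P̄·Hᵀ·S⁻¹ = [-9/25; 1/5]
x' − x̄ = [0, 0] = K·y
y = (KᵀK)⁻¹·Kᵀ·(x' − x̄) = [0]
z = y + H·x̄ = [0] + [-2] = [-2]

z = [-2]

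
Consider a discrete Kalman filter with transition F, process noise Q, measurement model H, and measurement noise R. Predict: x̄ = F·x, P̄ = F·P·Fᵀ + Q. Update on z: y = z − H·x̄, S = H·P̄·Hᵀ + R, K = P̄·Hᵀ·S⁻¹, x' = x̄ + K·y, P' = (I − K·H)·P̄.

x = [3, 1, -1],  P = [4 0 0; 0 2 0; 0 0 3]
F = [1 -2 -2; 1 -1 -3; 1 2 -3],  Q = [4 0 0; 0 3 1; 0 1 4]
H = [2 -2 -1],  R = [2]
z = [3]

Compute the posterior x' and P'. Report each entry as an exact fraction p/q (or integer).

x' = [297/149, 25/149, 127/149]
P' = [4072/149 3394/149 1376/149; 3394/149 3060/149 764/149; 1376/149 764/149 1366/149]

x̄ = F·x = [3, 5, 8]
P̄ = F·P·Fᵀ + Q = [28 26 14; 26 36 28; 14 28 43]
y = z − H·x̄ = [15]
S = H·P̄·Hᵀ + R = [149]
K = P̄·Hᵀ·S⁻¹ = [-10/149; -48/149; -71/149]
x' = x̄ + K·y = [297/149, 25/149, 127/149]
P' = (I − K·H)·P̄ = [4072/149 3394/149 1376/149; 3394/149 3060/149 764/149; 1376/149 764/149 1366/149]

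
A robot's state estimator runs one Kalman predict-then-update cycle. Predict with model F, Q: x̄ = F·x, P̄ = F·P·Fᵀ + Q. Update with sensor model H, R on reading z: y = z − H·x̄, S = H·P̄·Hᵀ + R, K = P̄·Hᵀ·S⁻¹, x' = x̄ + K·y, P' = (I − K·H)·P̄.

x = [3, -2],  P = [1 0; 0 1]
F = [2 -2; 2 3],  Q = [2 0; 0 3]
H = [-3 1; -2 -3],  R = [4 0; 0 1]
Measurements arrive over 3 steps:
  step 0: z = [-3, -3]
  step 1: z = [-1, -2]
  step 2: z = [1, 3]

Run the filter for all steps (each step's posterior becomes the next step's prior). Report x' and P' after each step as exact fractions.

step 0: x̄ = F·x = [10, 0]
step 0: P̄ = F·P·Fᵀ + Q = [10 -2; -2 16]
step 0: y = z − H·x̄ = [27, 17]
step 0: S = H·P̄·Hᵀ + R = [122 -2; -2 161]
step 0: K = P̄·Hᵀ·S⁻¹ = [-2590/9819 -886/9819; 1727/9819 -2662/9819]
step 0: x' = x̄ + K·y = [13198/9819, 1375/9819]
step 0: P' = (I − K·H)·P̄ = [2906/9819 -1642/9819; -1642/9819 1982/9819]
step 1: x̄ = F·x = [7882/3273, 30521/9819]
step 1: P̄ = F·P·Fᵀ + Q = [5814/1091 -1184/3273; -1184/3273 39215/9819]
step 1: y = z − H·x̄ = [30598/9819, 39739/3273]
step 1: S = H·P̄·Hᵀ + R = [570737/9819 57149/3273; 57149/3273 58826/1091]
step 1: K = P̄·Hᵀ·S⁻¹ = [-2338144/9260057 -2660618/27780171; 1539713/9260057 -2432022/9260057]
step 1: x' = x̄ + K·y = [12737696/27780171, 4053363/9260057]
step 1: P' = (I − K·H)·P̄ = [7893982/27780171 -1458594/9260057; -1458594/9260057 1783070/9260057]
step 2: x̄ = F·x = [1155214/27780171, 61955659/27780171]
step 2: P̄ = F·P·Fᵀ + Q = [143539366/27780171 -9270896/27780171; -9270896/27780171 110549947/27780171]
step 2: y = z − H·x̄ = [-30709846/27780171, 271517918/27780171]
step 2: S = H·P̄·Hᵀ + R = [1569150301/27780171 464690083/27780171; 464690083/27780171 1485636406/27780171]
step 2: K = P̄·Hᵀ·S⁻¹ = [-19187669672/76142437727 -7286324402/76142437727; 12636883087/76142437727 -20000212874/76142437727]
step 2: x' = x̄ + K·y = [-46837596526/76142437727, -39633952771/76142437727]
step 2: P' = (I − K·H)·P̄ = [21594396406/76142437727 -11967489470/76142437727; -11967489470/76142437727 14645063938/76142437727]

step 0: x' = [13198/9819, 1375/9819], P' = [2906/9819 -1642/9819; -1642/9819 1982/9819]
step 1: x' = [12737696/27780171, 4053363/9260057], P' = [7893982/27780171 -1458594/9260057; -1458594/9260057 1783070/9260057]
step 2: x' = [-46837596526/76142437727, -39633952771/76142437727], P' = [21594396406/76142437727 -11967489470/76142437727; -11967489470/76142437727 14645063938/76142437727]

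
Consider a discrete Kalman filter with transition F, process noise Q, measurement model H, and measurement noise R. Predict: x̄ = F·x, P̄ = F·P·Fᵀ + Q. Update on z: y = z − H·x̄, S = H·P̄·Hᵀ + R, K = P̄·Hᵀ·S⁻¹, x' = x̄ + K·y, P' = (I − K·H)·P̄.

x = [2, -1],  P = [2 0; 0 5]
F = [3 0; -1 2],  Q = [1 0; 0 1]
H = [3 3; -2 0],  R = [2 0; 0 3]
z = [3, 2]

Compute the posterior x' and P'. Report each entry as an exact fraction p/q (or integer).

x̄ = F·x = [6, -4]
P̄ = F·P·Fᵀ + Q = [19 -6; -6 23]
y = z − H·x̄ = [-3, 14]
S = H·P̄·Hᵀ + R = [272 -78; -78 79]
K = P̄·Hᵀ·S⁻¹ = [117/15404 -3647/7702; 4965/15404 3621/7702]
x' = x̄ + K·y = [-10043/15404, 24877/15404]
P' = (I − K·H)·P̄ = [10941/15404 -10863/15404; -10863/15404 14173/15404]

x' = [-10043/15404, 24877/15404]
P' = [10941/15404 -10863/15404; -10863/15404 14173/15404]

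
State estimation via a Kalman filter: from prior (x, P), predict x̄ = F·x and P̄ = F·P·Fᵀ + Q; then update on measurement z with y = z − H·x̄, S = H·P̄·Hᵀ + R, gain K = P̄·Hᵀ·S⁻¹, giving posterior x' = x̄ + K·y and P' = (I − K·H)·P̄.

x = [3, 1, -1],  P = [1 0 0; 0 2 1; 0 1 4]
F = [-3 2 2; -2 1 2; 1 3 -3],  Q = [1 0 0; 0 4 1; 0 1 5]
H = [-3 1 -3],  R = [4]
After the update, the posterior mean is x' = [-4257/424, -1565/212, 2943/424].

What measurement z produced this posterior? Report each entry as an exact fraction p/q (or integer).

z = [2]

x̄ = F·x = [-9, -7, 9]
P̄ = F·P·Fᵀ + Q = [42 32 -15; 32 30 -16; -15 -16 42]
S = H·P̄·Hᵀ + R = [424]
K = P̄·Hᵀ·S⁻¹ = [-49/424; -9/212; -97/424]
x' − x̄ = [-441/424, -81/212, -873/424] = K·y
y = (KᵀK)⁻¹·Kᵀ·(x' − x̄) = [9]
z = y + H·x̄ = [9] + [-7] = [2]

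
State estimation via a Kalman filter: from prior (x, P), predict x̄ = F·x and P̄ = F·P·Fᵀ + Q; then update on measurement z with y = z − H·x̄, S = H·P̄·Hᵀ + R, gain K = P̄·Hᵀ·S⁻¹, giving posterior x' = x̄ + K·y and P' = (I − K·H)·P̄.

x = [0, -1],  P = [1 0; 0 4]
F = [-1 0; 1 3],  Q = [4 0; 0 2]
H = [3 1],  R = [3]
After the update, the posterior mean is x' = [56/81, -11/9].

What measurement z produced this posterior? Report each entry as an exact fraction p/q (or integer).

z = [1]

x̄ = F·x = [0, -3]
P̄ = F·P·Fᵀ + Q = [5 -1; -1 39]
S = H·P̄·Hᵀ + R = [81]
K = P̄·Hᵀ·S⁻¹ = [14/81; 4/9]
x' − x̄ = [56/81, 16/9] = K·y
y = (KᵀK)⁻¹·Kᵀ·(x' − x̄) = [4]
z = y + H·x̄ = [4] + [-3] = [1]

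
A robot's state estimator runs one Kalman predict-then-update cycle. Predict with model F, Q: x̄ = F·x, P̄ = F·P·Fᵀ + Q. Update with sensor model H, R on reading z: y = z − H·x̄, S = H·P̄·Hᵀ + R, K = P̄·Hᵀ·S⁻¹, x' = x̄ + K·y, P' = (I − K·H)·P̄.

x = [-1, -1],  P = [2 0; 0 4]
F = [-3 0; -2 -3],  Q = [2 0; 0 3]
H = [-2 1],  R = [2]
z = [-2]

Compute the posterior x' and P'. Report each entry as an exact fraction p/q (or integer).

x' = [271/81, 382/81]
P' = [836/81 1616/81; 1616/81 3278/81]

x̄ = F·x = [3, 5]
P̄ = F·P·Fᵀ + Q = [20 12; 12 47]
y = z − H·x̄ = [-1]
S = H·P̄·Hᵀ + R = [81]
K = P̄·Hᵀ·S⁻¹ = [-28/81; 23/81]
x' = x̄ + K·y = [271/81, 382/81]
P' = (I − K·H)·P̄ = [836/81 1616/81; 1616/81 3278/81]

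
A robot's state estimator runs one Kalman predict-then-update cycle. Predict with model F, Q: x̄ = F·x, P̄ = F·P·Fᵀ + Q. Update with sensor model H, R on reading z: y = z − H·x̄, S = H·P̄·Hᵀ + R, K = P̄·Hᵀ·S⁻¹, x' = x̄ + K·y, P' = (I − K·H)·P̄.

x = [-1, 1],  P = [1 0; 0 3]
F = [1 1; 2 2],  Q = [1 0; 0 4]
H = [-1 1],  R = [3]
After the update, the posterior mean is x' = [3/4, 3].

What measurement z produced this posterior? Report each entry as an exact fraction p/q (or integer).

z = [3]

x̄ = F·x = [0, 0]
P̄ = F·P·Fᵀ + Q = [5 8; 8 20]
S = H·P̄·Hᵀ + R = [12]
K = P̄·Hᵀ·S⁻¹ = [1/4; 1]
x' − x̄ = [3/4, 3] = K·y
y = (KᵀK)⁻¹·Kᵀ·(x' − x̄) = [3]
z = y + H·x̄ = [3] + [0] = [3]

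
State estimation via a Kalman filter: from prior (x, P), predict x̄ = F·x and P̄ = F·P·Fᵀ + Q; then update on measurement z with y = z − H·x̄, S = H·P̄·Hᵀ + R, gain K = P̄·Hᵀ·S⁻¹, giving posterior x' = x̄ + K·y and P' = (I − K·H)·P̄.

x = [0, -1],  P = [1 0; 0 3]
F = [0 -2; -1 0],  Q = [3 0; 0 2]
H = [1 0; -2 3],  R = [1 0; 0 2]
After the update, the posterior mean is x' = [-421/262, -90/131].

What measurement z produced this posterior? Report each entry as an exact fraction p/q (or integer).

x̄ = F·x = [2, 0]
P̄ = F·P·Fᵀ + Q = [15 0; 0 3]
S = H·P̄·Hᵀ + R = [16 -30; -30 89]
K = P̄·Hᵀ·S⁻¹ = [435/524 -15/262; 135/262 36/131]
x' − x̄ = [-945/262, -90/131] = K·y
y = (KᵀK)⁻¹·Kᵀ·(x' − x̄) = [-4, 5]
z = y + H·x̄ = [-4, 5] + [2, -4] = [-2, 1]

z = [-2, 1]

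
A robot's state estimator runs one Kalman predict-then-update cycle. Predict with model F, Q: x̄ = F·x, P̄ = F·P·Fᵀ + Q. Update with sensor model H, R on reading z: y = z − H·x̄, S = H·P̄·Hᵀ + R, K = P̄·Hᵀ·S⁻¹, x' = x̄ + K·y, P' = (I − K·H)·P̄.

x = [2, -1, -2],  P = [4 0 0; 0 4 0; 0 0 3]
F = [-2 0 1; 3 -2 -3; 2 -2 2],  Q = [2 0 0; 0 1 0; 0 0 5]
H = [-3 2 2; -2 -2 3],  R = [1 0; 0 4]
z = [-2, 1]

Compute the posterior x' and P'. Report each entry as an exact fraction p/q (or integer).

x̄ = F·x = [-6, 14, 2]
P̄ = F·P·Fᵀ + Q = [21 -33 -10; -33 80 22; -10 22 49]
y = z − H·x̄ = [-52, 11]
S = H·P̄·Hᵀ + R = [1398 208; 208 441]
K = P̄·Hᵀ·S⁻¹ = [-64461/573254 11302/286627; 12677/52114 -4644/26057; 354/4037 959/4037]
x' = x̄ + K·y = [80546/286627, -15888/26057, 215/4037]
P' = (I − K·H)·P̄ = [2569269/573254 113383/52114 18130/4037; 113383/52114 67925/52114 764/367; 18130/4037 764/367 18968/4037]

x' = [80546/286627, -15888/26057, 215/4037]
P' = [2569269/573254 113383/52114 18130/4037; 113383/52114 67925/52114 764/367; 18130/4037 764/367 18968/4037]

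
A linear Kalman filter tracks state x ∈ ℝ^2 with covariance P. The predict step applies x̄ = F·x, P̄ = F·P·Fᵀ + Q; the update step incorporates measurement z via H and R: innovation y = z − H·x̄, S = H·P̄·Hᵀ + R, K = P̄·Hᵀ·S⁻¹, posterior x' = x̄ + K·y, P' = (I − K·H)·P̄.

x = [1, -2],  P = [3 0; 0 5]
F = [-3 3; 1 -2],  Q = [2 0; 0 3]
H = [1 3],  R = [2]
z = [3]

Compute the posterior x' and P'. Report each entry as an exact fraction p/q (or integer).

x̄ = F·x = [-9, 5]
P̄ = F·P·Fᵀ + Q = [74 -39; -39 26]
y = z − H·x̄ = [-3]
S = H·P̄·Hᵀ + R = [76]
K = P̄·Hᵀ·S⁻¹ = [-43/76; 39/76]
x' = x̄ + K·y = [-555/76, 263/76]
P' = (I − K·H)·P̄ = [3775/76 -1287/76; -1287/76 455/76]

x' = [-555/76, 263/76]
P' = [3775/76 -1287/76; -1287/76 455/76]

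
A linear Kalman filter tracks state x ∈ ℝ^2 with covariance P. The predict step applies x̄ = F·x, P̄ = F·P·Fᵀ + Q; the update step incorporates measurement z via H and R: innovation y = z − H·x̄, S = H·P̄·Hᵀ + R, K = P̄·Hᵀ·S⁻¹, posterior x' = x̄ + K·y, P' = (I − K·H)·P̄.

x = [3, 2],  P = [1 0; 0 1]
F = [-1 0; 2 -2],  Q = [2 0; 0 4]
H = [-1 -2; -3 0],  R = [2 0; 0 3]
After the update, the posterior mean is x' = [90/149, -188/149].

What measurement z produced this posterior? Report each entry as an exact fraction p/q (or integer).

z = [2, -3]

x̄ = F·x = [-3, 2]
P̄ = F·P·Fᵀ + Q = [3 -2; -2 12]
S = H·P̄·Hᵀ + R = [45 -3; -3 30]
K = P̄·Hᵀ·S⁻¹ = [1/447 -134/447; -214/447 68/447]
x' − x̄ = [537/149, -486/149] = K·y
y = (KᵀK)⁻¹·Kᵀ·(x' − x̄) = [3, -12]
z = y + H·x̄ = [3, -12] + [-1, 9] = [2, -3]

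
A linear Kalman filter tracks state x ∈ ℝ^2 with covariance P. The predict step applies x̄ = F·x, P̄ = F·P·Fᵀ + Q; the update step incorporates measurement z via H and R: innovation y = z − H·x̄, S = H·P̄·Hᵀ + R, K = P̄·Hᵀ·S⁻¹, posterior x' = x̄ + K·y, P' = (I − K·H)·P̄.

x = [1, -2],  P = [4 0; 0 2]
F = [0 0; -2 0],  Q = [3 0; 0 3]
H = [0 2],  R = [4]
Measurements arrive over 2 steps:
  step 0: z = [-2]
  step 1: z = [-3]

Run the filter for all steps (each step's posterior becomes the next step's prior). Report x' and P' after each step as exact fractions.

step 0: x' = [0, -21/20], P' = [3 0; 0 19/20]
step 1: x' = [0, -45/32], P' = [3 0; 0 15/16]

step 0: x̄ = F·x = [0, -2]
step 0: P̄ = F·P·Fᵀ + Q = [3 0; 0 19]
step 0: y = z − H·x̄ = [2]
step 0: S = H·P̄·Hᵀ + R = [80]
step 0: K = P̄·Hᵀ·S⁻¹ = [0; 19/40]
step 0: x' = x̄ + K·y = [0, -21/20]
step 0: P' = (I − K·H)·P̄ = [3 0; 0 19/20]
step 1: x̄ = F·x = [0, 0]
step 1: P̄ = F·P·Fᵀ + Q = [3 0; 0 15]
step 1: y = z − H·x̄ = [-3]
step 1: S = H·P̄·Hᵀ + R = [64]
step 1: K = P̄·Hᵀ·S⁻¹ = [0; 15/32]
step 1: x' = x̄ + K·y = [0, -45/32]
step 1: P' = (I − K·H)·P̄ = [3 0; 0 15/16]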